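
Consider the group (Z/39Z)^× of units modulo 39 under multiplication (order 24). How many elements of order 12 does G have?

8

The elements of order 12 are: 2, 7, 11, 19, 20, 28, 32, 37.
That's 8.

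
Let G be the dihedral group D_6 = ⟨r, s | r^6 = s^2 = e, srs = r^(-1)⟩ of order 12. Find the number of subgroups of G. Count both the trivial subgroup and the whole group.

|G| = 12, so by Lagrange every subgroup order divides 12. Divisors: 1, 2, 3, 4, 6, 12.
Subgroups by order — order 1: 1; order 2: 7; order 3: 1; order 4: 3; order 6: 3; order 12: 1.
Total: 1 + 7 + 1 + 3 + 3 + 1 = 16.

16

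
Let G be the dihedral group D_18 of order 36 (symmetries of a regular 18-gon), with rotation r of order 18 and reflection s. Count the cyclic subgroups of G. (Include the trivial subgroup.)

24

A cyclic subgroup of order d is generated by each of its φ(d) elements of order d, so the cyclic subgroups of order d number (#elements of order d)/φ(d).
Cyclic subgroups by order — order 1: 1; order 2: 19; order 3: 1; order 6: 1; order 9: 1; order 18: 1.
Total: 24.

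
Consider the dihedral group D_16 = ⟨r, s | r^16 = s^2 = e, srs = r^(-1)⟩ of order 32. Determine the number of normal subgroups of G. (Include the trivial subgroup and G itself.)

8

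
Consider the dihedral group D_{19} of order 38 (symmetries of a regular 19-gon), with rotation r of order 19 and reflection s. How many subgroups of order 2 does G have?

19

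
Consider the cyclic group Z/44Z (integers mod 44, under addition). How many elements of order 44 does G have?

20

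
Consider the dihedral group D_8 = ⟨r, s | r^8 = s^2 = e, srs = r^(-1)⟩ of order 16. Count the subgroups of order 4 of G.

|G| = 16 and 4 | 16, so subgroups of order 4 are possible by Lagrange.
The subgroups of order 4 are: {e, r^2, r^4, r^6}; {e, r^4, r^2s, r^6s}; {e, r^4, r^3s, r^7s}; {e, r^4, s, r^4s}; … (5 in all).
So G has 5 subgroups of order 4.

5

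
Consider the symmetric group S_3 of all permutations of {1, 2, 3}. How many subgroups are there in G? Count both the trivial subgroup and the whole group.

6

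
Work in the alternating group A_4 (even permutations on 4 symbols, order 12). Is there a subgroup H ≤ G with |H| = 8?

8 does not divide |G| = 12, so by Lagrange no subgroup of order 8 exists.

No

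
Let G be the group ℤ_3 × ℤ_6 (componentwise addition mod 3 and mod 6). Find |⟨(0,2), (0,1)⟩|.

|⟨(0,2)⟩| = 3 and |⟨(0,1)⟩| = 6, so |H| is a multiple of lcm(3, 6) = 6 and divides |G| = 18.
Closing under the operation: H = {(0,0), (0,1), (0,2), (0,3), (0,4), (0,5)}, so |H| = 6.

6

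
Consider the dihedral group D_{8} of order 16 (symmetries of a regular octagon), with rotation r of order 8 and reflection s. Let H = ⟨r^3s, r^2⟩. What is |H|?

8

|⟨r^3s⟩| = 2 and |⟨r^2⟩| = 4, so |H| is a multiple of lcm(2, 4) = 4 and divides |G| = 16.
Closing under the operation: H = {e, r^2, r^4, r^6, rs, r^3s, r^5s, r^7s}, so |H| = 8.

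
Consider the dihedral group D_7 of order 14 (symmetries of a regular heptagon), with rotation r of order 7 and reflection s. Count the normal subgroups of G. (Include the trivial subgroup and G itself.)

G has 10 subgroups. Checking conjugation-invariance by order — order 1: 1/1 normal; order 2: 0/7 normal; order 7: 1/1 normal; order 14: 1/1 normal.
Total normal subgroups: 3.

3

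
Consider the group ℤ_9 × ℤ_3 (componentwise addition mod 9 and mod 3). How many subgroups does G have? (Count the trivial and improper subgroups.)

|G| = 27, so by Lagrange every subgroup order divides 27. Divisors: 1, 3, 9, 27.
Subgroups by order — order 1: 1; order 3: 4; order 9: 4; order 27: 1.
Total: 1 + 4 + 4 + 1 = 10.

10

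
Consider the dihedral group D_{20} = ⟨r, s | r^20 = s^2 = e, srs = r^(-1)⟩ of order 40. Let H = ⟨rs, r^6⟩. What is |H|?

|⟨rs⟩| = 2 and |⟨r^6⟩| = 10, so |H| is a multiple of lcm(2, 10) = 10 and divides |G| = 40.
Closing under the operation: H = {e, r^2, r^4, r^6, r^8, r^10, r^12, r^14, r^16, r^18, rs, r^3s, r^5s, r^7s, r^9s, r^11s, r^13s, r^15s, r^17s, r^19s}, so |H| = 20.

20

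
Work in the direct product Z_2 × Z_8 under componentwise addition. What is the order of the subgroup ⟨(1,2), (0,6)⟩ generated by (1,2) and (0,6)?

8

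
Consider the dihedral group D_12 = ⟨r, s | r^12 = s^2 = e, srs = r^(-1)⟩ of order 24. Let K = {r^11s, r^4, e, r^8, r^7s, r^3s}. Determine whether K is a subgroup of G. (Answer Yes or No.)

|K| = 6 divides |G| = 24, consistent with Lagrange.
K contains the identity, every element's inverse is in K, and K is closed under ·: it is a subgroup.

Yes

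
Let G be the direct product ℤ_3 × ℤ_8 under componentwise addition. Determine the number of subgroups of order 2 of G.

1

|G| = 24 and 2 | 24, so subgroups of order 2 are possible by Lagrange.
The subgroups of order 2 are: {(0,0), (0,4)}.
So G has 1 subgroup of order 2.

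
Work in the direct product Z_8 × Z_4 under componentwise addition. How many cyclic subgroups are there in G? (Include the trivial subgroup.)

14

Each element a generates a cyclic subgroup ⟨a⟩; distinct elements may generate the same one (a cyclic group of order d has φ(d) generators).
Cyclic subgroups by order — order 1: 1; order 2: 3; order 4: 6; order 8: 4.
Total: 14.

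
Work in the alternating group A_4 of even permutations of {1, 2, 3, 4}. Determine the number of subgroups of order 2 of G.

|G| = 12 and 2 | 12, so subgroups of order 2 are possible by Lagrange.
The subgroups of order 2 are: {e, (1 2)(3 4)}; {e, (1 3)(2 4)}; {e, (1 4)(2 3)}.
So G has 3 subgroups of order 2.

3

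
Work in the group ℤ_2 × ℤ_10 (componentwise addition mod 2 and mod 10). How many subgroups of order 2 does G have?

3

|G| = 20 and 2 | 20, so subgroups of order 2 are possible by Lagrange.
The subgroups of order 2 are: {(0,0), (0,5)}; {(0,0), (1,0)}; {(0,0), (1,5)}.
So G has 3 subgroups of order 2.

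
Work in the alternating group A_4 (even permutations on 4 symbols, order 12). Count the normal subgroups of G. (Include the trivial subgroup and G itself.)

3

G has 10 subgroups. Checking conjugation-invariance by order — order 1: 1/1 normal; order 2: 0/3 normal; order 3: 0/4 normal; order 4: 1/1 normal; order 12: 1/1 normal.
Total normal subgroups: 3.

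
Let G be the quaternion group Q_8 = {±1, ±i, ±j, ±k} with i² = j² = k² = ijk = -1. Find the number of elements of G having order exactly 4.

6

The elements of order 4 are: i, -i, j, -j, k, -k.
That's 6.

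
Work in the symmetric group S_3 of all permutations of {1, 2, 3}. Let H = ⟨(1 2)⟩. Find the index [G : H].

|⟨(1 2)⟩| = 2 and |G| = 6.
By Lagrange, [G : H] = |G|/|H| = 6/2 = 3.

3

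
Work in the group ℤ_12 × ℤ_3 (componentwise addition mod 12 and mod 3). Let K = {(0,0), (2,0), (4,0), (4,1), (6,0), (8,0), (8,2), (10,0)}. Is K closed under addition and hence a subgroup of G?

No

|K| = 8 does not divide |G| = 36, so by Lagrange K is not a subgroup.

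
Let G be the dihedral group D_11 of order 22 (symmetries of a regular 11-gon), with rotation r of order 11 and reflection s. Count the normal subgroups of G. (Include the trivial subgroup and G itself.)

G has 14 subgroups. Checking conjugation-invariance by order — order 1: 1/1 normal; order 2: 0/11 normal; order 11: 1/1 normal; order 22: 1/1 normal.
Total normal subgroups: 3.

3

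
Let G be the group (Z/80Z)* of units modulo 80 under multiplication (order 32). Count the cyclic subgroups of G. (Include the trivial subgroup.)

20

Group the elements of G by the cyclic subgroup they generate; each cyclic subgroup of order d accounts for φ(d) elements.
Cyclic subgroups by order — order 1: 1; order 2: 7; order 4: 12.
Total: 20.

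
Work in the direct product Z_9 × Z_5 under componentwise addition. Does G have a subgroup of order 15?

15 | 45. A subgroup of order 15 is {(0,0), (0,1), (0,2), (0,3), (0,4), (3,0), (3,1), (3,2), (3,3), (3,4), (6,0), (6,1), (6,2), (6,3), (6,4)}.

Yes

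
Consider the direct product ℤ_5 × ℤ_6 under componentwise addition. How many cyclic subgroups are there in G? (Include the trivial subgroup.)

8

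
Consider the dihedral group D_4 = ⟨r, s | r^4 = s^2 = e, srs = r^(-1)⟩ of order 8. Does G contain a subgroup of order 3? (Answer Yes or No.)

3 does not divide |G| = 8, so by Lagrange no subgroup of order 3 exists.

No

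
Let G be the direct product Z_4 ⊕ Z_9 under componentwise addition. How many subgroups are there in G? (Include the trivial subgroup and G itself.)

9

|G| = 36, so by Lagrange every subgroup order divides 36. Divisors: 1, 2, 3, 4, 6, 9, 12, 18, 36.
Subgroups by order — order 1: 1; order 2: 1; order 3: 1; order 4: 1; order 6: 1; order 9: 1; order 12: 1; order 18: 1; order 36: 1.
Total: 1 + 1 + 1 + 1 + 1 + 1 + 1 + 1 + 1 = 9.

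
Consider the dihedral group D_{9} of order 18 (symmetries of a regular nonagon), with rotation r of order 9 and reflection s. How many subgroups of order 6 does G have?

|G| = 18 and 6 | 18, so subgroups of order 6 are possible by Lagrange.
The subgroups of order 6 are: {e, r^3, r^6, r^2s, r^5s, r^8s}; {e, r^3, r^6, s, r^3s, r^6s}; {e, r^3, r^6, rs, r^4s, r^7s}.
So G has 3 subgroups of order 6.

3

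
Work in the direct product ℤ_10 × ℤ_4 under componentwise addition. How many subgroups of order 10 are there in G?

3

|G| = 40 and 10 | 40, so subgroups of order 10 are possible by Lagrange.
The subgroups of order 10 are: {(0,0), (0,2), (2,0), (2,2), (4,0), (4,2), (6,0), (6,2), (8,0), (8,2)}; {(0,0), (1,0), (2,0), (3,0), (4,0), (5,0), (6,0), (7,0), (8,0), (9,0)}; {(0,0), (1,2), (2,0), (3,2), (4,0), (5,2), (6,0), (7,2), (8,0), (9,2)}.
So G has 3 subgroups of order 10.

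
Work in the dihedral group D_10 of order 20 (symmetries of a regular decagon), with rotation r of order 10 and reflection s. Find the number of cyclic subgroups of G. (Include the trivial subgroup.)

14

Each element a generates a cyclic subgroup ⟨a⟩; distinct elements may generate the same one (a cyclic group of order d has φ(d) generators).
Cyclic subgroups by order — order 1: 1; order 2: 11; order 5: 1; order 10: 1.
Total: 14.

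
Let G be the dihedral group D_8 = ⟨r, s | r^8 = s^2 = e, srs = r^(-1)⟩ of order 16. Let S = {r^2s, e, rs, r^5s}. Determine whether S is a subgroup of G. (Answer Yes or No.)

No

Closure fails: r^2s · rs = r ∉ S. So S is not a subgroup.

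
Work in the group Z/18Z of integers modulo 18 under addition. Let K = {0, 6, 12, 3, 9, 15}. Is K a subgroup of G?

|K| = 6 divides |G| = 18, consistent with Lagrange.
K contains the identity, every element's inverse is in K, and K is closed under +: it is a subgroup.
In fact K = ⟨3⟩.

Yes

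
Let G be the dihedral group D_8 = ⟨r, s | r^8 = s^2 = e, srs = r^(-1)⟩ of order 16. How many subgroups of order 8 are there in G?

|G| = 16 and 8 | 16, so subgroups of order 8 are possible by Lagrange.
The subgroups of order 8 are: {e, r, r^2, r^3, r^4, r^5, r^6, r^7}; {e, r^2, r^4, r^6, s, r^2s, r^4s, r^6s}; {e, r^2, r^4, r^6, rs, r^3s, r^5s, r^7s}.
So G has 3 subgroups of order 8.

3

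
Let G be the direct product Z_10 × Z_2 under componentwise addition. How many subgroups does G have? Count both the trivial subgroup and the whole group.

|G| = 20, so by Lagrange every subgroup order divides 20. Divisors: 1, 2, 4, 5, 10, 20.
Subgroups by order — order 1: 1; order 2: 3; order 4: 1; order 5: 1; order 10: 3; order 20: 1.
Total: 1 + 3 + 1 + 1 + 3 + 1 = 10.

10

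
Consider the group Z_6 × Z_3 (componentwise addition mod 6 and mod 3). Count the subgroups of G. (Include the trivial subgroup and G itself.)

12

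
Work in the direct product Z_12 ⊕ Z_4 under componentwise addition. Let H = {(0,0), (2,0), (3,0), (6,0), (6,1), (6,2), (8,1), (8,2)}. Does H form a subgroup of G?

No

(8,1) ∈ H but its inverse (4,3) ∉ H, so H is not a subgroup.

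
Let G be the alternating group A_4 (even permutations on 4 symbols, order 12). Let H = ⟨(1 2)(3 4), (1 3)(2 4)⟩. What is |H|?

4

|⟨(1 2)(3 4)⟩| = 2 and |⟨(1 3)(2 4)⟩| = 2, so |H| is a multiple of lcm(2, 2) = 2 and divides |G| = 12.
Closing under the operation: H = {e, (1 2)(3 4), (1 3)(2 4), (1 4)(2 3)}, so |H| = 4.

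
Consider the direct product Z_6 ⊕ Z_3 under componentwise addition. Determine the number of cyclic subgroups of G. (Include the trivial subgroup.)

Each element a generates a cyclic subgroup ⟨a⟩; distinct elements may generate the same one (a cyclic group of order d has φ(d) generators).
Cyclic subgroups by order — order 1: 1; order 2: 1; order 3: 4; order 6: 4.
Total: 10.

10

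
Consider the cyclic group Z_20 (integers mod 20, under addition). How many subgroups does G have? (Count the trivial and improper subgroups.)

6

Subgroups of the cyclic group Z_20 correspond bijectively to divisors of 20.
Divisors of 20: 1, 2, 4, 5, 10, 20.
So Z_20 has 6 subgroups.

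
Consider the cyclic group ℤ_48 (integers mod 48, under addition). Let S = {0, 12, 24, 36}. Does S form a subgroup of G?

|S| = 4 divides |G| = 48, consistent with Lagrange.
S contains the identity, every element's inverse is in S, and S is closed under +: it is a subgroup.
In fact S = ⟨12⟩.

Yes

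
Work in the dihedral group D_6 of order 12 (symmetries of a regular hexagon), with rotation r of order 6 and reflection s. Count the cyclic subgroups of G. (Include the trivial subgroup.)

10

Each element a generates a cyclic subgroup ⟨a⟩; distinct elements may generate the same one (a cyclic group of order d has φ(d) generators).
Cyclic subgroups by order — order 1: 1; order 2: 7; order 3: 1; order 6: 1.
Total: 10.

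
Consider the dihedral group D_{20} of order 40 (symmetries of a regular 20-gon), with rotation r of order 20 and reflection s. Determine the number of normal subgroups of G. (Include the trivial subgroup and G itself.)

G has 48 subgroups. Checking conjugation-invariance by order — order 1: 1/1 normal; order 2: 1/21 normal; order 4: 1/11 normal; order 5: 1/1 normal; order 8: 0/5 normal; order 10: 1/5 normal; order 20: 3/3 normal; order 40: 1/1 normal.
Total normal subgroups: 9.

9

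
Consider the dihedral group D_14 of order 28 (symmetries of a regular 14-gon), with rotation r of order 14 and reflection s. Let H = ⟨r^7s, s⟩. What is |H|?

|⟨r^7s⟩| = 2 and |⟨s⟩| = 2, so |H| is a multiple of lcm(2, 2) = 2 and divides |G| = 28.
Closing under the operation: H = {e, r^7, s, r^7s}, so |H| = 4.

4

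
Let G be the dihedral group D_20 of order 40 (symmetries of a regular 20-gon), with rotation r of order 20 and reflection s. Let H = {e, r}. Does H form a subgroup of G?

No

r ∈ H but its inverse r^19 ∉ H, so H is not a subgroup.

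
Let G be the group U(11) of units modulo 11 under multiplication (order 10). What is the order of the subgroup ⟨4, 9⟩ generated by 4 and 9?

|⟨4⟩| = 5 and |⟨9⟩| = 5, so |H| is a multiple of lcm(5, 5) = 5 and divides |G| = 10.
Closing under the operation: H = {1, 3, 4, 5, 9}, so |H| = 5.

5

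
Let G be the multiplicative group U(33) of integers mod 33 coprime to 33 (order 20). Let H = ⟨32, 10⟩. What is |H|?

4

|⟨32⟩| = 2 and |⟨10⟩| = 2, so |H| is a multiple of lcm(2, 2) = 2 and divides |G| = 20.
Closing under the operation: H = {1, 10, 23, 32}, so |H| = 4.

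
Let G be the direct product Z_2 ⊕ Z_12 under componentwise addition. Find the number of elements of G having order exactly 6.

6

An element (a,b) has order lcm(ord(a), ord(b)); count pairs with lcm equal to 6.
Enumerating gives 6 such elements.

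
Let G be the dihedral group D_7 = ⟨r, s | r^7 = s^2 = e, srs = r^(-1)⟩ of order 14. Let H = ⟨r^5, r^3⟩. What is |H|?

|⟨r^5⟩| = 7 and |⟨r^3⟩| = 7, so |H| is a multiple of lcm(7, 7) = 7 and divides |G| = 14.
Closing under the operation: H = {e, r, r^2, r^3, r^4, r^5, r^6}, so |H| = 7.

7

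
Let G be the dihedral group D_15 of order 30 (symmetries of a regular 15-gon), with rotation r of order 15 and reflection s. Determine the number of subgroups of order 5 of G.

1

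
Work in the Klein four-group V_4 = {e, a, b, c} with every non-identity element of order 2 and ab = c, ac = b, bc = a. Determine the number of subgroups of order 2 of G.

|G| = 4 and 2 | 4, so subgroups of order 2 are possible by Lagrange.
The subgroups of order 2 are: {e, a}; {e, b}; {e, c}.
So G has 3 subgroups of order 2.

3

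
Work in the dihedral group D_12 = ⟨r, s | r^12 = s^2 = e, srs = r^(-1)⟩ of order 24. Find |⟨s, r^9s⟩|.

|⟨s⟩| = 2 and |⟨r^9s⟩| = 2, so |H| is a multiple of lcm(2, 2) = 2 and divides |G| = 24.
Closing under the operation: H = {e, r^3, r^6, r^9, s, r^3s, r^6s, r^9s}, so |H| = 8.

8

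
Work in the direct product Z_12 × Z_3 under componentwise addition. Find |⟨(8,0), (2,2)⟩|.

18

|⟨(8,0)⟩| = 3 and |⟨(2,2)⟩| = 6, so |H| is a multiple of lcm(3, 6) = 6 and divides |G| = 36.
Closing under the operation: H = {(0,0), (0,1), (0,2), (2,0), (2,1), (2,2), (4,0), (4,1), (4,2), (6,0), (6,1), (6,2), (8,0), (8,1), (8,2), (10,0), (10,1), (10,2)}, so |H| = 18.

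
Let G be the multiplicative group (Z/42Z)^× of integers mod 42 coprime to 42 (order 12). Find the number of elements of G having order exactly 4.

No element of G has order 4 (even though 4 | 12).

0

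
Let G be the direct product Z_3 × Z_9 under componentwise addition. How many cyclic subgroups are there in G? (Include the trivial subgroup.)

8

A cyclic subgroup of order d is generated by each of its φ(d) elements of order d, so the cyclic subgroups of order d number (#elements of order d)/φ(d).
Cyclic subgroups by order — order 1: 1; order 3: 4; order 9: 3.
Total: 8.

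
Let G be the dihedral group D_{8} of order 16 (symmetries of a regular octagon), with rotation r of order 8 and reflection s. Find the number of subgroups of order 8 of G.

3

|G| = 16 and 8 | 16, so subgroups of order 8 are possible by Lagrange.
The subgroups of order 8 are: {e, r, r^2, r^3, r^4, r^5, r^6, r^7}; {e, r^2, r^4, r^6, s, r^2s, r^4s, r^6s}; {e, r^2, r^4, r^6, rs, r^3s, r^5s, r^7s}.
So G has 3 subgroups of order 8.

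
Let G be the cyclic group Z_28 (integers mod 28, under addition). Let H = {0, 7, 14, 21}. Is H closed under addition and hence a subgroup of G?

Yes

|H| = 4 divides |G| = 28, consistent with Lagrange.
H contains the identity, every element's inverse is in H, and H is closed under +: it is a subgroup.
In fact H = ⟨21⟩.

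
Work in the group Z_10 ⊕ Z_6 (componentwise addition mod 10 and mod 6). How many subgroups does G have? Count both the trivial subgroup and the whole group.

20

|G| = 60, so by Lagrange every subgroup order divides 60. Divisors: 1, 2, 3, 4, 5, 6, 10, 12, 15, 20, 30, 60.
Subgroups by order — order 1: 1; order 2: 3; order 3: 1; order 4: 1; order 5: 1; order 6: 3; order 10: 3; order 12: 1; order 15: 1; order 20: 1; order 30: 3; order 60: 1.
Total: 1 + 3 + 1 + 1 + 1 + 3 + 3 + 1 + 1 + 1 + 3 + 1 = 20.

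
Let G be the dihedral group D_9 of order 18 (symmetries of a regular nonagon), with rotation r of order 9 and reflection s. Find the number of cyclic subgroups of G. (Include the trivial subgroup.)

A cyclic subgroup of order d is generated by each of its φ(d) elements of order d, so the cyclic subgroups of order d number (#elements of order d)/φ(d).
Cyclic subgroups by order — order 1: 1; order 2: 9; order 3: 1; order 9: 1.
Total: 12.

12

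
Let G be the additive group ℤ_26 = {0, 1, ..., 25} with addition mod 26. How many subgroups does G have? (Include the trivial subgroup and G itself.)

4

A cyclic group of order 26 has exactly one subgroup for each divisor of 26.
Divisors of 26: 1, 2, 13, 26.
So ℤ_26 has 4 subgroups.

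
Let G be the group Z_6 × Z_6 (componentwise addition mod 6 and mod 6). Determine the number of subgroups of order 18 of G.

3

|G| = 36 and 18 | 36, so subgroups of order 18 are possible by Lagrange.
The subgroups of order 18 are: {(0,0), (0,1), (0,2), (0,3), (0,4), (0,5), (2,0), (2,1), (2,2), (2,3), (2,4), (2,5), (4,0), (4,1), (4,2), (4,3), (4,4), (4,5)}; {(0,0), (0,2), (0,4), (1,0), (1,2), (1,4), (2,0), (2,2), (2,4), (3,0), (3,2), (3,4), (4,0), (4,2), (4,4), (5,0), (5,2), (5,4)}; {(0,0), (0,2), (0,4), (1,1), (1,3), (1,5), (2,0), (2,2), (2,4), (3,1), (3,3), (3,5), (4,0), (4,2), (4,4), (5,1), (5,3), (5,5)}.
So G has 3 subgroups of order 18.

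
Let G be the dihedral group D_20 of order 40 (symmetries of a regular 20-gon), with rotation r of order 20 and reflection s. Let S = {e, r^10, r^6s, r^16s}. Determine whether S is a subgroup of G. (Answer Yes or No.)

Yes

|S| = 4 divides |G| = 40, consistent with Lagrange.
S contains the identity, every element's inverse is in S, and S is closed under ·: it is a subgroup.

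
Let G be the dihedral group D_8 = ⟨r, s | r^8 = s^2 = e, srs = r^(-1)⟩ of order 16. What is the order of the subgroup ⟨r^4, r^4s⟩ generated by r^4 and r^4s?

|⟨r^4⟩| = 2 and |⟨r^4s⟩| = 2, so |H| is a multiple of lcm(2, 2) = 2 and divides |G| = 16.
Closing under the operation: H = {e, r^4, s, r^4s}, so |H| = 4.

4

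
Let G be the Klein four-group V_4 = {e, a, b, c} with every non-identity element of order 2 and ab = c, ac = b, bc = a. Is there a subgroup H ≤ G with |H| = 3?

No

3 does not divide |G| = 4, so by Lagrange no subgroup of order 3 exists.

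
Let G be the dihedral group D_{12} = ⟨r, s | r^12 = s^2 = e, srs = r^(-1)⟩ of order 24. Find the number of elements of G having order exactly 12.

4

The elements of order 12 are: r, r^5, r^7, r^11.
That's 4.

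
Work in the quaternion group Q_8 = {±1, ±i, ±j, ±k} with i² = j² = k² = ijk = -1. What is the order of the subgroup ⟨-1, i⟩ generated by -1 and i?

|⟨-1⟩| = 2 and |⟨i⟩| = 4, so |H| is a multiple of lcm(2, 4) = 4 and divides |G| = 8.
Closing under the operation: H = {1, -1, i, -i}, so |H| = 4.

4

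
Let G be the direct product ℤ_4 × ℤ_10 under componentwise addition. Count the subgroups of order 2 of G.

3

|G| = 40 and 2 | 40, so subgroups of order 2 are possible by Lagrange.
The subgroups of order 2 are: {(0,0), (0,5)}; {(0,0), (2,0)}; {(0,0), (2,5)}.
So G has 3 subgroups of order 2.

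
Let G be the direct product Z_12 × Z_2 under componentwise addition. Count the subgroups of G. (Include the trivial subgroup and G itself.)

|G| = 24, so by Lagrange every subgroup order divides 24. Divisors: 1, 2, 3, 4, 6, 8, 12, 24.
Subgroups by order — order 1: 1; order 2: 3; order 3: 1; order 4: 3; order 6: 3; order 8: 1; order 12: 3; order 24: 1.
Total: 1 + 3 + 1 + 3 + 3 + 1 + 3 + 1 = 16.

16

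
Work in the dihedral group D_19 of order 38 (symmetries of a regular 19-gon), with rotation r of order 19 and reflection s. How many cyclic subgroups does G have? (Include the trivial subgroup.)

A cyclic subgroup of order d is generated by each of its φ(d) elements of order d, so the cyclic subgroups of order d number (#elements of order d)/φ(d).
Cyclic subgroups by order — order 1: 1; order 2: 19; order 19: 1.
Total: 21.

21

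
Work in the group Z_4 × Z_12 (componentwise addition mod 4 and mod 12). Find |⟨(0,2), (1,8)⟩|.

|⟨(0,2)⟩| = 6 and |⟨(1,8)⟩| = 12, so |H| is a multiple of lcm(6, 12) = 12 and divides |G| = 48.
Closing under the operation: H = {(0,0), (0,2), (0,4), (0,6), (0,8), (0,10), (1,0), (1,2), (1,4), (1,6), (1,8), (1,10), (2,0), (2,2), (2,4), (2,6), (2,8), (2,10), (3,0), (3,2), (3,4), (3,6), (3,8), (3,10)}, so |H| = 24.

24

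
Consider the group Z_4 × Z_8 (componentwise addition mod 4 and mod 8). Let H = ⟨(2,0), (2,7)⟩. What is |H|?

16

|⟨(2,0)⟩| = 2 and |⟨(2,7)⟩| = 8, so |H| is a multiple of lcm(2, 8) = 8 and divides |G| = 32.
Closing under the operation: H = {(0,0), (0,1), (0,2), (0,3), (0,4), (0,5), (0,6), (0,7), (2,0), (2,1), (2,2), (2,3), (2,4), (2,5), (2,6), (2,7)}, so |H| = 16.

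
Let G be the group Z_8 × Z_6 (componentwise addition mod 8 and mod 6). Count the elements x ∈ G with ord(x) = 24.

16

An element (a,b) has order lcm(ord(a), ord(b)); count pairs with lcm equal to 24.
Enumerating gives 16 such elements.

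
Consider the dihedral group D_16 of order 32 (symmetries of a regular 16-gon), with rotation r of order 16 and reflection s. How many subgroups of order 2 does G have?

|G| = 32 and 2 | 32, so subgroups of order 2 are possible by Lagrange.
The subgroups of order 2 are: {e, r^10s}; {e, r^11s}; {e, r^12s}; {e, r^13s}; … (17 in all).
So G has 17 subgroups of order 2.

17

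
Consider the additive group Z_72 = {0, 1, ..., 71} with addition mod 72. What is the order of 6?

12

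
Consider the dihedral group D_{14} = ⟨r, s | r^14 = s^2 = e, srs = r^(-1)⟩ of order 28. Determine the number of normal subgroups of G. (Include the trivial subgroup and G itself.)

7

G has 28 subgroups. Checking conjugation-invariance by order — order 1: 1/1 normal; order 2: 1/15 normal; order 4: 0/7 normal; order 7: 1/1 normal; order 14: 3/3 normal; order 28: 1/1 normal.
Total normal subgroups: 7.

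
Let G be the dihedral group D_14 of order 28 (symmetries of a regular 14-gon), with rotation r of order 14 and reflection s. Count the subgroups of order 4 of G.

7

|G| = 28 and 4 | 28, so subgroups of order 4 are possible by Lagrange.
The subgroups of order 4 are: {e, r^7, r^3s, r^10s}; {e, r^7, r^4s, r^11s}; {e, r^7, r^5s, r^12s}; {e, r^7, r^6s, r^13s}; … (7 in all).
So G has 7 subgroups of order 4.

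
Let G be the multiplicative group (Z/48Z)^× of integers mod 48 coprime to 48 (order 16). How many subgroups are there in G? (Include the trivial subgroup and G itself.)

|G| = 16, so by Lagrange every subgroup order divides 16. Divisors: 1, 2, 4, 8, 16.
Subgroups by order — order 1: 1; order 2: 7; order 4: 11; order 8: 7; order 16: 1.
Total: 1 + 7 + 11 + 7 + 1 = 27.

27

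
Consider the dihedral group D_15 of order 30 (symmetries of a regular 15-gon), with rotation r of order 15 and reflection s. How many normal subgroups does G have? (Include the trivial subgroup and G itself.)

5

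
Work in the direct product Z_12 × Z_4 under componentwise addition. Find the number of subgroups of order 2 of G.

3

|G| = 48 and 2 | 48, so subgroups of order 2 are possible by Lagrange.
The subgroups of order 2 are: {(0,0), (0,2)}; {(0,0), (6,0)}; {(0,0), (6,2)}.
So G has 3 subgroups of order 2.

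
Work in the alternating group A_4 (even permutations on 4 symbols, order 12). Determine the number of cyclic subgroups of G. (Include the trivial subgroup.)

A cyclic subgroup of order d is generated by each of its φ(d) elements of order d, so the cyclic subgroups of order d number (#elements of order d)/φ(d).
Cyclic subgroups by order — order 1: 1; order 2: 3; order 3: 4.
Total: 8.

8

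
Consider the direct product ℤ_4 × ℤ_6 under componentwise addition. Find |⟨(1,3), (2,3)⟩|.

8

|⟨(1,3)⟩| = 4 and |⟨(2,3)⟩| = 2, so |H| is a multiple of lcm(4, 2) = 4 and divides |G| = 24.
Closing under the operation: H = {(0,0), (0,3), (1,0), (1,3), (2,0), (2,3), (3,0), (3,3)}, so |H| = 8.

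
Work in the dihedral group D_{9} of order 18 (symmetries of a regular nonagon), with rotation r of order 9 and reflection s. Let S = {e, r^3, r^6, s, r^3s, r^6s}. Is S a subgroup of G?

Yes

|S| = 6 divides |G| = 18, consistent with Lagrange.
S contains the identity, every element's inverse is in S, and S is closed under ·: it is a subgroup.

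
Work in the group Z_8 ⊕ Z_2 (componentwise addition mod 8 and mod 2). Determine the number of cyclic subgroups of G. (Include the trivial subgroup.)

8

Group the elements of G by the cyclic subgroup they generate; each cyclic subgroup of order d accounts for φ(d) elements.
Cyclic subgroups by order — order 1: 1; order 2: 3; order 4: 2; order 8: 2.
Total: 8.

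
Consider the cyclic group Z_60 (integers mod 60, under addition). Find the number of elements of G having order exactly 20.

8

In a cyclic group of order 60, the number of elements of order d (for d | 60) is φ(d).
φ(20) = 8.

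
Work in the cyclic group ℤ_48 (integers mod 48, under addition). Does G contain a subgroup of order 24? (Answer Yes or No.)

Yes

24 | 48. A subgroup of order 24 is {0, 2, 4, 6, 8, 10, 12, 14, 16, 18, 20, 22, 24, 26, 28, 30, 32, 34, 36, 38, 40, 42, 44, 46}.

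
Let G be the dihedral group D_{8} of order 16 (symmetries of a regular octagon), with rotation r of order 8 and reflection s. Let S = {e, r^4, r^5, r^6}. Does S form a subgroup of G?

r^6 ∈ S but its inverse r^2 ∉ S, so S is not a subgroup.

No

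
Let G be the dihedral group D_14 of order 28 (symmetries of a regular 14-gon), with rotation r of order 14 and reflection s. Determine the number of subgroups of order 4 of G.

|G| = 28 and 4 | 28, so subgroups of order 4 are possible by Lagrange.
The subgroups of order 4 are: {e, r^7, r^3s, r^10s}; {e, r^7, r^4s, r^11s}; {e, r^7, r^5s, r^12s}; {e, r^7, r^6s, r^13s}; … (7 in all).
So G has 7 subgroups of order 4.

7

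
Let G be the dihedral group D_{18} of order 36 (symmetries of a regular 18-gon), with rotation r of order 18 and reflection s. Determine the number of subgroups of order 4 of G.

|G| = 36 and 4 | 36, so subgroups of order 4 are possible by Lagrange.
The subgroups of order 4 are: {e, r^9, rs, r^10s}; {e, r^9, r^2s, r^11s}; {e, r^9, r^3s, r^12s}; {e, r^9, r^4s, r^13s}; … (9 in all).
So G has 9 subgroups of order 4.

9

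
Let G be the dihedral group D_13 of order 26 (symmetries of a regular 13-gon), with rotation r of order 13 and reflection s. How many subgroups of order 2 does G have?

13

|G| = 26 and 2 | 26, so subgroups of order 2 are possible by Lagrange.
The subgroups of order 2 are: {e, r^10s}; {e, r^11s}; {e, r^12s}; {e, r^2s}; … (13 in all).
So G has 13 subgroups of order 2.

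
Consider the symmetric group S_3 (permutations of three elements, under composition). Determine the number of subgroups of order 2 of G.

3

|G| = 6 and 2 | 6, so subgroups of order 2 are possible by Lagrange.
The subgroups of order 2 are: {e, (1 2)}; {e, (1 3)}; {e, (2 3)}.
So G has 3 subgroups of order 2.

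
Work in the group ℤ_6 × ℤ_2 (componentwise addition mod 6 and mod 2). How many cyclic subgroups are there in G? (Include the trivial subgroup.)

8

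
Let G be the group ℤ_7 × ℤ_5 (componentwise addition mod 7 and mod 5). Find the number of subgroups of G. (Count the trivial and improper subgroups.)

4

|G| = 35, so by Lagrange every subgroup order divides 35. Divisors: 1, 5, 7, 35.
Subgroups by order — order 1: 1; order 5: 1; order 7: 1; order 35: 1.
Total: 1 + 1 + 1 + 1 = 4.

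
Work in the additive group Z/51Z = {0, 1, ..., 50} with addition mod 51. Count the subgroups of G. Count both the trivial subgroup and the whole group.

4

A cyclic group of order 51 has exactly one subgroup for each divisor of 51.
Divisors of 51: 1, 3, 17, 51.
So Z/51Z has 4 subgroups.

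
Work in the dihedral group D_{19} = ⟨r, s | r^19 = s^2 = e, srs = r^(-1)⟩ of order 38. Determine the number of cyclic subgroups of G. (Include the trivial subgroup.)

21

A cyclic subgroup of order d is generated by each of its φ(d) elements of order d, so the cyclic subgroups of order d number (#elements of order d)/φ(d).
Cyclic subgroups by order — order 1: 1; order 2: 19; order 19: 1.
Total: 21.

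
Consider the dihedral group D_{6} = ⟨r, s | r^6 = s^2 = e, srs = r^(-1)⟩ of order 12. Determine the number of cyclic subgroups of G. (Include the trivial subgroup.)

A cyclic subgroup of order d is generated by each of its φ(d) elements of order d, so the cyclic subgroups of order d number (#elements of order d)/φ(d).
Cyclic subgroups by order — order 1: 1; order 2: 7; order 3: 1; order 6: 1.
Total: 10.

10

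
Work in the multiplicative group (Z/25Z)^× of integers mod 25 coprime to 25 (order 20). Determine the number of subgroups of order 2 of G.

|G| = 20 and 2 | 20, so subgroups of order 2 are possible by Lagrange.
The subgroups of order 2 are: {1, 24}.
So G has 1 subgroup of order 2.

1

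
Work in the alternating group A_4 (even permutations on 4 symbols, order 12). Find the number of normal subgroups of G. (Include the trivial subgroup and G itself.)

3

G has 10 subgroups. Checking conjugation-invariance by order — order 1: 1/1 normal; order 2: 0/3 normal; order 3: 0/4 normal; order 4: 1/1 normal; order 12: 1/1 normal.
Total normal subgroups: 3.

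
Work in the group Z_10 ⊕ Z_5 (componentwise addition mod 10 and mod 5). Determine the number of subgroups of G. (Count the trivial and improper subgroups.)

|G| = 50, so by Lagrange every subgroup order divides 50. Divisors: 1, 2, 5, 10, 25, 50.
Subgroups by order — order 1: 1; order 2: 1; order 5: 6; order 10: 6; order 25: 1; order 50: 1.
Total: 1 + 1 + 6 + 6 + 1 + 1 = 16.

16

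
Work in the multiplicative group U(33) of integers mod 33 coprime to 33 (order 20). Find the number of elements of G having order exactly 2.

3

The elements of order 2 are: 10, 23, 32.
That's 3.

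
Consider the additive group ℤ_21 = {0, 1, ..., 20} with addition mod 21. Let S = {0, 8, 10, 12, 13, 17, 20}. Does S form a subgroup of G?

No

17 ∈ S but its inverse 4 ∉ S, so S is not a subgroup.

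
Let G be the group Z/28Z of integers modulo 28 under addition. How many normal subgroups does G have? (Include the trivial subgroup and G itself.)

G is abelian, so every subgroup is normal.
G has 6 subgroups in total, hence 6 normal subgroups.

6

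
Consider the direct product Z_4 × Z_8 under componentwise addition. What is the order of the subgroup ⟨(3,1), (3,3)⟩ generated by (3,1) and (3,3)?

|⟨(3,1)⟩| = 8 and |⟨(3,3)⟩| = 8, so |H| is a multiple of lcm(8, 8) = 8 and divides |G| = 32.
Closing under the operation: H = {(0,0), (0,2), (0,4), (0,6), (1,1), (1,3), (1,5), (1,7), (2,0), (2,2), (2,4), (2,6), (3,1), (3,3), (3,5), (3,7)}, so |H| = 16.

16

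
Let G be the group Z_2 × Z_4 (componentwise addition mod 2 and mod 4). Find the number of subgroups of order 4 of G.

3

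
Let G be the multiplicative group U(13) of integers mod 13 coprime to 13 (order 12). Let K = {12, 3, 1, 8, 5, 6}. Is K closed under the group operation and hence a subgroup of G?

3 ∈ K but its inverse 9 ∉ K, so K is not a subgroup.

No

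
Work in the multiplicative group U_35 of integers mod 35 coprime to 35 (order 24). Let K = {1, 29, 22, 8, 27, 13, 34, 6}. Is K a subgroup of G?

Yes

|K| = 8 divides |G| = 24, consistent with Lagrange.
K contains the identity, every element's inverse is in K, and K is closed under ·: it is a subgroup.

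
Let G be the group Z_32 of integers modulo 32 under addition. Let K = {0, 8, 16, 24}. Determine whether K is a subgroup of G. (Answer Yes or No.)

Yes

|K| = 4 divides |G| = 32, consistent with Lagrange.
K contains the identity, every element's inverse is in K, and K is closed under +: it is a subgroup.
In fact K = ⟨8⟩.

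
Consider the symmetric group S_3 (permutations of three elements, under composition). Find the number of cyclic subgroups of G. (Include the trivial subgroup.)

Each element a generates a cyclic subgroup ⟨a⟩; distinct elements may generate the same one (a cyclic group of order d has φ(d) generators).
Cyclic subgroups by order — order 1: 1; order 2: 3; order 3: 1.
Total: 5.

5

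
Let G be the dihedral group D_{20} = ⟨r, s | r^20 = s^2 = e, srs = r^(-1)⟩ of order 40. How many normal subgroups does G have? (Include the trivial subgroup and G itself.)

9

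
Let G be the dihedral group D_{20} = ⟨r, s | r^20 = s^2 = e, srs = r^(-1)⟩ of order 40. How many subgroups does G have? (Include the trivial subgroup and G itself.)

48

|G| = 40, so by Lagrange every subgroup order divides 40. Divisors: 1, 2, 4, 5, 8, 10, 20, 40.
Subgroups by order — order 1: 1; order 2: 21; order 4: 11; order 5: 1; order 8: 5; order 10: 5; order 20: 3; order 40: 1.
Total: 1 + 21 + 11 + 1 + 5 + 5 + 3 + 1 = 48.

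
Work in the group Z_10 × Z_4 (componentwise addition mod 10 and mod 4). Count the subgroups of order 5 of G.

|G| = 40 and 5 | 40, so subgroups of order 5 are possible by Lagrange.
The subgroups of order 5 are: {(0,0), (2,0), (4,0), (6,0), (8,0)}.
So G has 1 subgroup of order 5.

1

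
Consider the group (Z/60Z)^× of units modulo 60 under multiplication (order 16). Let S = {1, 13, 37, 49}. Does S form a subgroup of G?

Yes

|S| = 4 divides |G| = 16, consistent with Lagrange.
S contains the identity, every element's inverse is in S, and S is closed under ·: it is a subgroup.
In fact S = ⟨37⟩.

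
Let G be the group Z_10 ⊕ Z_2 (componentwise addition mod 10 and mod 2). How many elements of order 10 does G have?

12

An element (a,b) has order lcm(ord(a), ord(b)); count pairs with lcm equal to 10.
Enumerating gives 12 such elements.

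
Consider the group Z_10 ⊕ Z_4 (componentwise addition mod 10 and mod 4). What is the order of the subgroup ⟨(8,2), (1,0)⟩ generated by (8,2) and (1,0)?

|⟨(8,2)⟩| = 10 and |⟨(1,0)⟩| = 10, so |H| is a multiple of lcm(10, 10) = 10 and divides |G| = 40.
Closing under the operation: H = {(0,0), (0,2), (1,0), (1,2), (2,0), (2,2), (3,0), (3,2), (4,0), (4,2), (5,0), (5,2), (6,0), (6,2), (7,0), (7,2), (8,0), (8,2), (9,0), (9,2)}, so |H| = 20.

20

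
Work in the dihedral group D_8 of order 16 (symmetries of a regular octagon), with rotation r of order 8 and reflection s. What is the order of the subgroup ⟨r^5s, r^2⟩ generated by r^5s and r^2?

|⟨r^5s⟩| = 2 and |⟨r^2⟩| = 4, so |H| is a multiple of lcm(2, 4) = 4 and divides |G| = 16.
Closing under the operation: H = {e, r^2, r^4, r^6, rs, r^3s, r^5s, r^7s}, so |H| = 8.

8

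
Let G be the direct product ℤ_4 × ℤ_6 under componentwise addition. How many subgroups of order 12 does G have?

|G| = 24 and 12 | 24, so subgroups of order 12 are possible by Lagrange.
The subgroups of order 12 are: {(0,0), (0,1), (0,2), (0,3), (0,4), (0,5), (2,0), (2,1), (2,2), (2,3), (2,4), (2,5)}; {(0,0), (0,2), (0,4), (1,0), (1,2), (1,4), (2,0), (2,2), (2,4), (3,0), (3,2), (3,4)}; {(0,0), (0,2), (0,4), (1,1), (1,3), (1,5), (2,0), (2,2), (2,4), (3,1), (3,3), (3,5)}.
So G has 3 subgroups of order 12.

3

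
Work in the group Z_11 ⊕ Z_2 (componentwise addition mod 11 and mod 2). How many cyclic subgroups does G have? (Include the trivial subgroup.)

Group the elements of G by the cyclic subgroup they generate; each cyclic subgroup of order d accounts for φ(d) elements.
Cyclic subgroups by order — order 1: 1; order 2: 1; order 11: 1; order 22: 1.
Total: 4.

4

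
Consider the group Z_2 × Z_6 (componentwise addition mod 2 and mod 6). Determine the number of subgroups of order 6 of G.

|G| = 12 and 6 | 12, so subgroups of order 6 are possible by Lagrange.
The subgroups of order 6 are: {(0,0), (0,1), (0,2), (0,3), (0,4), (0,5)}; {(0,0), (0,2), (0,4), (1,0), (1,2), (1,4)}; {(0,0), (0,2), (0,4), (1,1), (1,3), (1,5)}.
So G has 3 subgroups of order 6.

3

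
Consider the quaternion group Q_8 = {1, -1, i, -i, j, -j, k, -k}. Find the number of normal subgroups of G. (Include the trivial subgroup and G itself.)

6

G has 6 subgroups. Checking conjugation-invariance by order — order 1: 1/1 normal; order 2: 1/1 normal; order 4: 3/3 normal; order 8: 1/1 normal.
Total normal subgroups: 6.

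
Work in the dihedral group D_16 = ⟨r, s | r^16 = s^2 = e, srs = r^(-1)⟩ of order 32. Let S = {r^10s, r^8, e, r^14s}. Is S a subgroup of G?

Closure fails: r^14s · r^10s = r^4 ∉ S. So S is not a subgroup.

No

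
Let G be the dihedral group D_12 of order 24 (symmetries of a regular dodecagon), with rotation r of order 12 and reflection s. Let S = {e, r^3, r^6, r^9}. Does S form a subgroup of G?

|S| = 4 divides |G| = 24, consistent with Lagrange.
S contains the identity, every element's inverse is in S, and S is closed under ·: it is a subgroup.
In fact S = ⟨r^9⟩.

Yes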